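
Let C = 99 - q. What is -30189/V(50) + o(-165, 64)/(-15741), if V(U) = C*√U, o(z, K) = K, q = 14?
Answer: -64/15741 - 30189*√2/850 ≈ -50.232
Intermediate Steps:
C = 85 (C = 99 - 1*14 = 99 - 14 = 85)
V(U) = 85*√U
-30189/V(50) + o(-165, 64)/(-15741) = -30189*√2/850 + 64/(-15741) = -30189*√2/850 + 64*(-1/15741) = -30189*√2/850 - 64/15741 = -64/15741 - 30189*√2/850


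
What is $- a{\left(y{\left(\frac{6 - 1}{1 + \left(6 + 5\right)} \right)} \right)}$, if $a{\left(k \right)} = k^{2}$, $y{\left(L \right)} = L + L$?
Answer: $- \frac{25}{36} \approx -0.69444$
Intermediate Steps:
$y{\left(L \right)} = 2 L$
$- a{\left(y{\left(\frac{6 - 1}{1 + \left(6 + 5\right)} \right)} \right)} = - \left(2 \frac{6 - 1}{1 + \left(6 + 5\right)}\right)^{2} = - \left(2 \frac{5}{1 + 11}\right)^{2} = - \left(2 \cdot \frac{5}{12}\right)^{2} = - \left(\frac{5}{6}\right)^{2} = \left(-1\right) \frac{25}{36} = - \frac{25}{36}$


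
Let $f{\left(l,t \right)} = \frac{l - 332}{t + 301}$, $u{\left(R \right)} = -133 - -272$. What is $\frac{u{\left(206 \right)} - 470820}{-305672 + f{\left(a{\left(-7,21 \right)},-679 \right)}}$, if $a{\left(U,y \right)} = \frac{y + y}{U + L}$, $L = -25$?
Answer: $\frac{2846678688}{1848698923} \approx 1.5398$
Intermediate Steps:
$u{\left(R \right)} = 139$ ($u{\left(R \right)} = -133 + 272 = 139$)
$a{\left(U,y \right)} = \frac{2 y}{-25 + U}$ ($a{\left(U,y \right)} = \frac{y + y}{U - 25} = \frac{2 y}{-25 + U}$)
$f{\left(l,t \right)} = \frac{-332 + l}{301 + t}$
$\frac{u{\left(206 \right)} - 470820}{-305672 + f{\left(a{\left(-7,21 \right)},-679 \right)}} = \frac{139 - 470820}{-305672 + \frac{-332 + 2 \cdot 21 \frac{1}{-25 - 7}}{301 - 679}} = - \frac{470681}{-305672 + \frac{-332 + 2 \cdot 21 \frac{1}{-32}}{-378}} = - \frac{470681}{-305672 - \frac{-332 + 2 \cdot 21 \left(- \frac{1}{32}\right)}{378}} = - \frac{470681}{-305672 - \frac{-332 - \frac{21}{16}}{378}} = - \frac{470681}{-305672 - - \frac{5333}{6048}} = - \frac{470681}{-305672 + \frac{5333}{6048}} = - \frac{470681}{- \frac{1848698923}{6048}} = \left(-470681\right) \left(- \frac{6048}{1848698923}\right) = \frac{2846678688}{1848698923}$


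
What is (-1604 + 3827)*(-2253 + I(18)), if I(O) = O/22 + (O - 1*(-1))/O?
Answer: -110093581/22 ≈ -5.0043e+6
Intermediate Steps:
I(O) = O/22 + (1 + O)/O (I(O) = O*(1/22) + (O + 1)/O = O/22 + (1 + O)/O)
(-1604 + 3827)*(-2253 + I(18)) = (-1604 + 3827)*(-2253 + (1 + 1/18 + (1/22)*18)) = 2223*(-2253 + (1 + 1/18 + 9/11)) = 2223*(-2253 + 371/198) = 2223*(-445723/198) = -110093581/22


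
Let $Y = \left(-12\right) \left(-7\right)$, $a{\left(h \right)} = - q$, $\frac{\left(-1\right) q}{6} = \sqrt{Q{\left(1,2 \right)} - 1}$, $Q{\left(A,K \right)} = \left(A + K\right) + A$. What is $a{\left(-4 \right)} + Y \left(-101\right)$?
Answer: $-8484 + 6 \sqrt{3} \approx -8473.6$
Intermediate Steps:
$Q{\left(A,K \right)} = K + 2 A$
$q = - 6 \sqrt{3}$ ($q = - 6 \sqrt{\left(2 + 2 \cdot 1\right) - 1} = - 6 \sqrt{\left(2 + 2\right) - 1} = - 6 \sqrt{4 - 1} = - 6 \sqrt{3} \approx -10.392$)
$a{\left(h \right)} = 6 \sqrt{3}$ ($a{\left(h \right)} = - \left(-6\right) \sqrt{3} = 6 \sqrt{3}$)
$Y = 84$
$a{\left(-4 \right)} + Y \left(-101\right) = 6 \sqrt{3} + 84 \left(-101\right) = 6 \sqrt{3} - 8484 = -8484 + 6 \sqrt{3}$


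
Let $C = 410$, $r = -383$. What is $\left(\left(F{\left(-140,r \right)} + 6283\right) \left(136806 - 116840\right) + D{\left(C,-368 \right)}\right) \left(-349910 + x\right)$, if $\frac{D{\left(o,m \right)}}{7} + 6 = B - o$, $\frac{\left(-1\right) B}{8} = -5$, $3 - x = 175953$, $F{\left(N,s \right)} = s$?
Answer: $-61944608420480$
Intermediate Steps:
$x = -175950$ ($x = 3 - 175953 = -175950$)
$B = 40$ ($B = \left(-8\right) \left(-5\right) = 40$)
$D{\left(o,m \right)} = 238 - 7 o$ ($D{\left(o,m \right)} = -42 + 7 \left(40 - o\right) = -42 - \left(-280 + 7 o\right) = 238 - 7 o$)
$\left(\left(F{\left(-140,r \right)} + 6283\right) \left(136806 - 116840\right) + D{\left(C,-368 \right)}\right) \left(-349910 + x\right) = \left(\left(-383 + 6283\right) \left(136806 - 116840\right) + \left(238 - 2870\right)\right) \left(-349910 - 175950\right) = \left(5900 \cdot 19966 + \left(238 - 2870\right)\right) \left(-525860\right) = \left(117799400 - 2632\right) \left(-525860\right) = 117796768 \left(-525860\right) = -61944608420480$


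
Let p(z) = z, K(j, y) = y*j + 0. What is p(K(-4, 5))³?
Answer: -8000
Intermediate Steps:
K(j, y) = j*y (K(j, y) = j*y + 0 = j*y)
p(K(-4, 5))³ = (-4*5)³ = (-20)³ = -8000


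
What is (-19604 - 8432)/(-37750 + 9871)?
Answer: 28036/27879 ≈ 1.0056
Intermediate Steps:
(-19604 - 8432)/(-37750 + 9871) = -28036/(-27879) = -28036*(-1/27879) = 28036/27879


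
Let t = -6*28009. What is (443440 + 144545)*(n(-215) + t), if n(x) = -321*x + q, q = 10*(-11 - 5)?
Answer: -58327524015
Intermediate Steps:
q = -160 (q = 10*(-16) = -160)
t = -168054
n(x) = -160 - 321*x (n(x) = -321*x - 160 = -160 - 321*x)
(443440 + 144545)*(n(-215) + t) = (443440 + 144545)*((-160 - 321*(-215)) - 168054) = 587985*((-160 + 69015) - 168054) = 587985*(68855 - 168054) = 587985*(-99199) = -58327524015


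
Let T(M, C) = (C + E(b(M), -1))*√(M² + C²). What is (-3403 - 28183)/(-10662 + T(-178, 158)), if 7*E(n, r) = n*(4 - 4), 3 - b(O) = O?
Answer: -84192483/325120607 - 2495294*√14162/325120607 ≈ -1.1723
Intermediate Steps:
b(O) = 3 - O
E(n, r) = 0 (E(n, r) = (n*(4 - 4))/7 = (n*0)/7 = (⅐)*0 = 0)
T(M, C) = C*√(C² + M²) (T(M, C) = (C + 0)*√(M² + C²) = C*√(C² + M²))
(-3403 - 28183)/(-10662 + T(-178, 158)) = (-3403 - 28183)/(-10662 + 158*√(158² + (-178)²)) = -31586/(-10662 + 158*√(24964 + 31684)) = -31586/(-10662 + 158*√56648) = -31586/(-10662 + 158*(2*√14162)) = -31586/(-10662 + 316*√14162)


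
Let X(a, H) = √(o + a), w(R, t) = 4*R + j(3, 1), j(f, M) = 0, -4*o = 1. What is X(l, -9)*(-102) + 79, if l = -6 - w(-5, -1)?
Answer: 79 - 51*√55 ≈ -299.23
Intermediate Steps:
o = -¼ (o = -¼*1 = -¼ ≈ -0.25000)
w(R, t) = 4*R (w(R, t) = 4*R + 0 = 4*R)
l = 14 (l = -6 - 4*(-5) = -6 - 1*(-20) = -6 + 20 = 14)
X(a, H) = √(-¼ + a)
X(l, -9)*(-102) + 79 = (√(-1 + 4*14)/2)*(-102) + 79 = (√(-1 + 56)/2)*(-102) + 79 = (√55/2)*(-102) + 79 = -51*√55 + 79 = 79 - 51*√55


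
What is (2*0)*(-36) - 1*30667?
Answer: -30667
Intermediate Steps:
(2*0)*(-36) - 1*30667 = 0*(-36) - 30667 = 0 - 30667 = -30667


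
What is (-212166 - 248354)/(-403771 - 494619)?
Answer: 46052/89839 ≈ 0.51261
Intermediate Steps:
(-212166 - 248354)/(-403771 - 494619) = -460520/(-898390) = -460520*(-1/898390) = 46052/89839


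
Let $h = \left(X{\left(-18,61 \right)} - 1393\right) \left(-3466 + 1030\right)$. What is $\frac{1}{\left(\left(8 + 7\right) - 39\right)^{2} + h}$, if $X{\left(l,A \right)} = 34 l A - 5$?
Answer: $\frac{1}{94346856} \approx 1.0599 \cdot 10^{-8}$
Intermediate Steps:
$X{\left(l,A \right)} = -5 + 34 A l$ ($X{\left(l,A \right)} = 34 A l - 5 = -5 + 34 A l$)
$h = 94346280$ ($h = \left(\left(-5 + 34 \cdot 61 \left(-18\right)\right) - 1393\right) \left(-3466 + 1030\right) = \left(\left(-5 - 37332\right) - 1393\right) \left(-2436\right) = \left(-37337 - 1393\right) \left(-2436\right) = \left(-38730\right) \left(-2436\right) = 94346280$)
$\frac{1}{\left(\left(8 + 7\right) - 39\right)^{2} + h} = \frac{1}{\left(\left(8 + 7\right) - 39\right)^{2} + 94346280} = \frac{1}{\left(15 - 39\right)^{2} + 94346280} = \frac{1}{\left(-24\right)^{2} + 94346280} = \frac{1}{576 + 94346280} = \frac{1}{94346856}$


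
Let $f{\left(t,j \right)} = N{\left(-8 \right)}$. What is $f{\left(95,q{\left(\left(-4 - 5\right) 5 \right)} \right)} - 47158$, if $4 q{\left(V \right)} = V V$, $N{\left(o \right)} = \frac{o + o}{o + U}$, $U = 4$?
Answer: $-47154$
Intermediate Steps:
$N{\left(o \right)} = \frac{2 o}{4 + o}$ ($N{\left(o \right)} = \frac{o + o}{o + 4} = \frac{2 o}{4 + o}$)
$q{\left(V \right)} = \frac{V^{2}}{4}$ ($q{\left(V \right)} = \frac{V V}{4} = \frac{V^{2}}{4}$)
$f{\left(t,j \right)} = 4$ ($f{\left(t,j \right)} = 2 \left(-8\right) \frac{1}{4 - 8} = 2 \left(-8\right) \frac{1}{-4} = 2 \left(-8\right) \left(- \frac{1}{4}\right) = 4$)
$f{\left(95,q{\left(\left(-4 - 5\right) 5 \right)} \right)} - 47158 = 4 - 47158 = -47154$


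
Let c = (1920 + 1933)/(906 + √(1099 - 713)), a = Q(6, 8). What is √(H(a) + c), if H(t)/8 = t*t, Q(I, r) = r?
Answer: √(13900432052324 - 126447754*√386)/164090 ≈ 22.719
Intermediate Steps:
a = 8
H(t) = 8*t² (H(t) = 8*(t*t) = 8*t²)
c = 3853/(906 + √386) ≈ 4.1625
√(H(a) + c) = √(8*8² + (1745409/410225 - 3853*√386/820450)) = √(8*64 + (1745409/410225 - 3853*√386/820450)) = √(512 + (1745409/410225 - 3853*√386/820450)) = √(211780609/410225 - 3853*√386/820450)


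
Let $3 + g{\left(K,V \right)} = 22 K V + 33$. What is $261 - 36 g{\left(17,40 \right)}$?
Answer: $-539379$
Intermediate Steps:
$g{\left(K,V \right)} = 30 + 22 K V$ ($g{\left(K,V \right)} = -3 + \left(22 K V + 33\right) = -3 + \left(33 + 22 K V\right) = 30 + 22 K V$)
$261 - 36 g{\left(17,40 \right)} = 261 - 36 \left(30 + 22 \cdot 17 \cdot 40\right) = 261 - 36 \left(30 + 14960\right) = 261 - 539640 = -539379$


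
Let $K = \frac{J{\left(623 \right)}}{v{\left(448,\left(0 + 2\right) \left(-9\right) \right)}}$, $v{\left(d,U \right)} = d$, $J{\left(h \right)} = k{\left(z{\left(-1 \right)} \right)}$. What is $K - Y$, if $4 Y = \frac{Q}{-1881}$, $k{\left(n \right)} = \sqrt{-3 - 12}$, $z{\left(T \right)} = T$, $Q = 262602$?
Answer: $\frac{14589}{418} + \frac{i \sqrt{15}}{448} \approx 34.902 + 0.0086451 i$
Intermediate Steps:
$k{\left(n \right)} = i \sqrt{15}$ ($k{\left(n \right)} = \sqrt{-15} = i \sqrt{15}$)
$J{\left(h \right)} = i \sqrt{15}$
$K = \frac{i \sqrt{15}}{448} \approx 0.0086451 i$
$Y = - \frac{14589}{418}$ ($Y = \frac{262602 \frac{1}{-1881}}{4} = \frac{262602 \left(- \frac{1}{1881}\right)}{4} = \frac{1}{4} \left(- \frac{29178}{209}\right) = - \frac{14589}{418} \approx -34.902$)
$K - Y = \frac{i \sqrt{15}}{448} - - \frac{14589}{418} = \frac{i \sqrt{15}}{448} + \frac{14589}{418} = \frac{14589}{418} + \frac{i \sqrt{15}}{448}$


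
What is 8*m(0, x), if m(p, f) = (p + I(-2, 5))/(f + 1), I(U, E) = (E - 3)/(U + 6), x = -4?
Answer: -4/3 ≈ -1.3333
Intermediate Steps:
I(U, E) = (-3 + E)/(6 + U)
m(p, f) = (½ + p)/(1 + f) (m(p, f) = (p + (-3 + 5)/(6 - 2))/(f + 1) = (p + 2/4)/(1 + f) = (p + (¼)*2)/(1 + f) = (p + ½)/(1 + f) = (½ + p)/(1 + f))
8*m(0, x) = 8*((½ + 0)/(1 - 4)) = 8*((½)/(-3)) = 8*(-⅓*½) = 8*(-⅙) = -4/3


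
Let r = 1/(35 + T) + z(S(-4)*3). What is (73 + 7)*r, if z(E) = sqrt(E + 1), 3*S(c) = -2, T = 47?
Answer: 40/41 + 80*I ≈ 0.97561 + 80.0*I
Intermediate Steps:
S(c) = -2/3 (S(c) = (1/3)*(-2) = -2/3)
z(E) = sqrt(1 + E)
r = 1/82 + I (r = 1/(35 + 47) + sqrt(1 - 2/3*3) = 1/82 + sqrt(1 - 2) = 1/82 + sqrt(-1) = 1/82 + I ≈ 0.012195 + 1.0*I)
(73 + 7)*r = (73 + 7)*(1/82 + I) = 80*(1/82 + I) = 40/41 + 80*I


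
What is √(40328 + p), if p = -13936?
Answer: 2*√6598 ≈ 162.46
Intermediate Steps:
√(40328 + p) = √(40328 - 13936) = √26392 = 2*√6598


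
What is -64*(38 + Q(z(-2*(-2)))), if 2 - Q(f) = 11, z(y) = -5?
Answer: -1856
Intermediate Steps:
Q(f) = -9 (Q(f) = 2 - 1*11 = 2 - 11 = -9)
-64*(38 + Q(z(-2*(-2)))) = -64*(38 - 9) = -64*29 = -1856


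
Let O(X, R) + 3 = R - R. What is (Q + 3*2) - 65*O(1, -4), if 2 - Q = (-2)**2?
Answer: 199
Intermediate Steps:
Q = -2 (Q = 2 - 1*(-2)**2 = 2 - 1*4 = 2 - 4 = -2)
O(X, R) = -3 (O(X, R) = -3 + (R - R) = -3 + 0 = -3)
(Q + 3*2) - 65*O(1, -4) = (-2 + 3*2) - 65*(-3) = (-2 + 6) + 195 = 4 + 195 = 199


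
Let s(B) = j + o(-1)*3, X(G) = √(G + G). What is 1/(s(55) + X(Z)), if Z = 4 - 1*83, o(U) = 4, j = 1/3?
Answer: 111/2791 - 9*I*√158/2791 ≈ 0.039771 - 0.040533*I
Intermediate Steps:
j = ⅓ ≈ 0.33333
Z = -79 (Z = 4 - 83 = -79)
X(G) = √2*√G (X(G) = √(2*G) = √2*√G)
s(B) = 37/3 (s(B) = ⅓ + 4*3 = ⅓ + 12 = 37/3)
1/(s(55) + X(Z)) = 1/(37/3 + √2*√(-79)) = 1/(37/3 + √2*(I*√79)) = 1/(37/3 + I*√158)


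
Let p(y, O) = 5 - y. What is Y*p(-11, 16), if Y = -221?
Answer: -3536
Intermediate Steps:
Y*p(-11, 16) = -221*(5 - 1*(-11)) = -221*(5 + 11) = -221*16 = -3536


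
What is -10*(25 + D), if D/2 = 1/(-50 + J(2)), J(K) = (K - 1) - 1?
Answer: -1248/5 ≈ -249.60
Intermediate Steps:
J(K) = -2 + K (J(K) = (-1 + K) - 1 = -2 + K)
D = -1/25 (D = 2/(-50 + (-2 + 2)) = 2/(-50 + 0) = 2/(-50) = 2*(-1/50) = -1/25 ≈ -0.040000)
-10*(25 + D) = -10*(25 - 1/25) = -10*624/25 = -1248/5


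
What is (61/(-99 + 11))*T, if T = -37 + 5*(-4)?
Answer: 3477/88 ≈ 39.511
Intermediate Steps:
T = -57 (T = -37 - 20 = -57)
(61/(-99 + 11))*T = (61/(-99 + 11))*(-57) = (61/(-88))*(-57) = -1/88*61*(-57) = -61/88*(-57) = 3477/88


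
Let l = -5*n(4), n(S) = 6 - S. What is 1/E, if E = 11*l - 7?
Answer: -1/117 ≈ -0.0085470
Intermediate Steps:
l = -10 (l = -5*(6 - 1*4) = -5*(6 - 4) = -5*2 = -10)
E = -117 (E = 11*(-10) - 7 = -110 - 7 = -117)
1/E = 1/(-117) = -1/117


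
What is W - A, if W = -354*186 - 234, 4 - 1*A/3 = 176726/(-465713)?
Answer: -30779502348/465713 ≈ -66091.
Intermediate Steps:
A = 6118734/465713 (A = 12 - 530178/(-465713) = 12 - 530178*(-1)/465713 = 12 - 3*(-176726/465713) = 12 + 530178/465713 = 6118734/465713 ≈ 13.138)
W = -66078 (W = -65844 - 234 = -66078)
W - A = -66078 - 1*6118734/465713 = -66078 - 6118734/465713 = -30779502348/465713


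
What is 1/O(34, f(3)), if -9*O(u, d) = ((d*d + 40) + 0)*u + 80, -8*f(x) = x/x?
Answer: -288/46097 ≈ -0.0062477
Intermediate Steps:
f(x) = -⅛ (f(x) = -x/(8*x) = -⅛*1 = -⅛)
O(u, d) = -80/9 - u*(40 + d²)/9 (O(u, d) = -(((d*d + 40) + 0)*u + 80)/9 = -(((d² + 40) + 0)*u + 80)/9 = -(((40 + d²) + 0)*u + 80)/9 = -((40 + d²)*u + 80)/9 = -(u*(40 + d²) + 80)/9 = -(80 + u*(40 + d²))/9 = -80/9 - u*(40 + d²)/9)
1/O(34, f(3)) = 1/(-80/9 - 40/9*34 - ⅑*34*(-⅛)²) = 1/(-80/9 - 1360/9 - ⅑*34*1/64) = 1/(-80/9 - 1360/9 - 17/288) = 1/(-46097/288) = -288/46097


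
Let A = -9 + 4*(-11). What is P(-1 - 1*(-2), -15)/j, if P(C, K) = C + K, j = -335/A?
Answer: -742/335 ≈ -2.2149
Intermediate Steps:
A = -53 (A = -9 - 44 = -53)
j = 335/53 (j = -335/(-53) = -335*(-1/53) = 335/53 ≈ 6.3208)
P(-1 - 1*(-2), -15)/j = ((-1 - 1*(-2)) - 15)/(335/53) = ((-1 + 2) - 15)*(53/335) = (1 - 15)*(53/335) = -14*53/335 = -742/335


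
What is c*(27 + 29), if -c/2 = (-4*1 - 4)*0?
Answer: 0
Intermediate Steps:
c = 0 (c = -2*(-4*1 - 4)*0 = -2*(-4 - 4)*0 = -(-16)*0 = -2*0 = 0)
c*(27 + 29) = 0*(27 + 29) = 0*56 = 0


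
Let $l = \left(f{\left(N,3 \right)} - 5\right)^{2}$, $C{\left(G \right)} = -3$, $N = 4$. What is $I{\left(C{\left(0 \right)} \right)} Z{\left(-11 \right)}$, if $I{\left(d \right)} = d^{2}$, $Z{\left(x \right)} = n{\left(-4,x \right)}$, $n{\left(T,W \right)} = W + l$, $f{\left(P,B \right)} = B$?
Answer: $-63$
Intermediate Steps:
$l = 4$ ($l = \left(3 - 5\right)^{2} = \left(-2\right)^{2} = 4$)
$n{\left(T,W \right)} = 4 + W$ ($n{\left(T,W \right)} = W + 4 = 4 + W$)
$Z{\left(x \right)} = 4 + x$
$I{\left(C{\left(0 \right)} \right)} Z{\left(-11 \right)} = \left(-3\right)^{2} \left(4 - 11\right) = 9 \left(-7\right) = -63$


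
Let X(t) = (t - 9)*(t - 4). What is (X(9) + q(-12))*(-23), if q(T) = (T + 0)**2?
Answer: -3312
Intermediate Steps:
X(t) = (-9 + t)*(-4 + t)
q(T) = T**2
(X(9) + q(-12))*(-23) = ((36 + 9**2 - 13*9) + (-12)**2)*(-23) = ((36 + 81 - 117) + 144)*(-23) = (0 + 144)*(-23) = 144*(-23) = -3312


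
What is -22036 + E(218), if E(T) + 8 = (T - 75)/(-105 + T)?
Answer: -2490829/113 ≈ -22043.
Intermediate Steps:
E(T) = -8 + (-75 + T)/(-105 + T) (E(T) = -8 + (T - 75)/(-105 + T) = -8 + (-75 + T)/(-105 + T))
-22036 + E(218) = -22036 + (765 - 7*218)/(-105 + 218) = -22036 + (765 - 1526)/113 = -22036 + (1/113)*(-761) = -22036 - 761/113 = -2490829/113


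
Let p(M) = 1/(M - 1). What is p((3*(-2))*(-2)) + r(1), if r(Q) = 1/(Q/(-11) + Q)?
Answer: 131/110 ≈ 1.1909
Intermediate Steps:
r(Q) = 11/(10*Q) (r(Q) = 1/(Q*(-1/11) + Q) = 1/(-Q/11 + Q) = 1/(10*Q/11) = 11/(10*Q))
p(M) = 1/(-1 + M)
p((3*(-2))*(-2)) + r(1) = 1/(-1 + (3*(-2))*(-2)) + (11/10)/1 = 1/(-1 - 6*(-2)) + (11/10)*1 = 1/(-1 + 12) + 11/10 = 1/11 + 11/10 = 131/110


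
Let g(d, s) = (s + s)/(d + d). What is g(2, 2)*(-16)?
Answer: -16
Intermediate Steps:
g(d, s) = s/d (g(d, s) = (2*s)/((2*d)) = (2*s)*(1/(2*d)) = s/d)
g(2, 2)*(-16) = (2/2)*(-16) = (2*(½))*(-16) = 1*(-16) = -16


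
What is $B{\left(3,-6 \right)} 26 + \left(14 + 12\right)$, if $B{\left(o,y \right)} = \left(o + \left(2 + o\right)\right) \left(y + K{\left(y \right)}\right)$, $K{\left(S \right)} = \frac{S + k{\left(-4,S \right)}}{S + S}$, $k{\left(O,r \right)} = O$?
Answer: $- \frac{3146}{3} \approx -1048.7$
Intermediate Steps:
$K{\left(S \right)} = \frac{-4 + S}{2 S}$ ($K{\left(S \right)} = \frac{S - 4}{S + S} = \frac{-4 + S}{2 S}$)
$B{\left(o,y \right)} = \left(2 + 2 o\right) \left(y + \frac{-4 + y}{2 y}\right)$ ($B{\left(o,y \right)} = \left(o + \left(2 + o\right)\right) \left(y + \frac{-4 + y}{2 y}\right) = \left(2 + 2 o\right) \left(y + \frac{-4 + y}{2 y}\right)$)
$B{\left(3,-6 \right)} 26 + \left(14 + 12\right) = \frac{-4 - 6 + 3 \left(-4 - 6\right) + 2 \left(-6\right)^{2} \left(1 + 3\right)}{-6} \cdot 26 + \left(14 + 12\right) = - \frac{-4 - 6 + 3 \left(-10\right) + 2 \cdot 36 \cdot 4}{6} \cdot 26 + 26 = - \frac{-4 - 6 - 30 + 288}{6} \cdot 26 + 26 = \left(- \frac{1}{6}\right) 248 \cdot 26 + 26 = \left(- \frac{124}{3}\right) 26 + 26 = - \frac{3224}{3} + 26 = - \frac{3146}{3}$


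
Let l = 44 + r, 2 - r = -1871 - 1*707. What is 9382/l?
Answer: 4691/1312 ≈ 3.5755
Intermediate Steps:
r = 2580 (r = 2 - (-1871 - 1*707) = 2 - (-1871 - 707) = 2 - 1*(-2578) = 2 + 2578 = 2580)
l = 2624 (l = 44 + 2580 = 2624)
9382/l = 9382/2624 = 9382*(1/2624) = 4691/1312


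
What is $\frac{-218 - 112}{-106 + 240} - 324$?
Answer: $- \frac{21873}{67} \approx -326.46$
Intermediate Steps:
$\frac{-218 - 112}{-106 + 240} - 324 = - \frac{330}{134} - 324 = \left(-330\right) \frac{1}{134} - 324 = - \frac{165}{67} - 324 = - \frac{21873}{67}$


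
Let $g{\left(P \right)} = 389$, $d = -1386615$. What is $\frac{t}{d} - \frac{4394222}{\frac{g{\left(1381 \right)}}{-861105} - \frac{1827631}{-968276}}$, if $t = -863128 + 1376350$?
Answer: $- \frac{1693448449420232626754734}{727235904329884655} \approx -2.3286 \cdot 10^{6}$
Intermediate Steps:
$t = 513222$
$\frac{t}{d} - \frac{4394222}{\frac{g{\left(1381 \right)}}{-861105} - \frac{1827631}{-968276}} = \frac{513222}{-1386615} - \frac{4394222}{\frac{389}{-861105} - \frac{1827631}{-968276}} = 513222 \left(- \frac{1}{1386615}\right) - \frac{4394222}{389 \left(- \frac{1}{861105}\right) - - \frac{1827631}{968276}} = - \frac{171074}{462205} - \frac{4394222}{- \frac{389}{861105} + \frac{1827631}{968276}} = - \frac{171074}{462205} - \frac{4394222}{\frac{1573405532891}{833787304980}} = - \frac{171074}{462205} - \frac{3663846518863825560}{1573405532891} = - \frac{1693448449420232626754734}{727235904329884655}$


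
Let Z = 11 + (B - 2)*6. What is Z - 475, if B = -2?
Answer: -488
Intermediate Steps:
Z = -13 (Z = 11 + (-2 - 2)*6 = 11 - 4*6 = 11 - 24 = -13)
Z - 475 = -13 - 475 = -488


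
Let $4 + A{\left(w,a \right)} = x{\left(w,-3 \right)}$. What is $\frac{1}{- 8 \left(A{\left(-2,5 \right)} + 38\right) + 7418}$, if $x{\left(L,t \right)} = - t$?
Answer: $\frac{1}{7122} \approx 0.00014041$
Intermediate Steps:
$A{\left(w,a \right)} = -1$ ($A{\left(w,a \right)} = -4 - -3 = -4 + 3 = -1$)
$\frac{1}{- 8 \left(A{\left(-2,5 \right)} + 38\right) + 7418} = \frac{1}{- 8 \left(-1 + 38\right) + 7418} = \frac{1}{- 8 \cdot 37 + 7418} = \frac{1}{\left(-1\right) 296 + 7418} = \frac{1}{-296 + 7418} = \frac{1}{7122}$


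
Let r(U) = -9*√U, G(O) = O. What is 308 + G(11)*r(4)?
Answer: 110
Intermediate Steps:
308 + G(11)*r(4) = 308 + 11*(-9*√4) = 308 + 11*(-9*2) = 308 + 11*(-18) = 308 - 198 = 110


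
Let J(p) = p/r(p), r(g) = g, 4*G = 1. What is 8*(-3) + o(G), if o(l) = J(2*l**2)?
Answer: -23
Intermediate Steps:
G = 1/4 (G = (1/4)*1 = 1/4 ≈ 0.25000)
J(p) = 1 (J(p) = p/p = 1)
o(l) = 1
8*(-3) + o(G) = 8*(-3) + 1 = -24 + 1 = -23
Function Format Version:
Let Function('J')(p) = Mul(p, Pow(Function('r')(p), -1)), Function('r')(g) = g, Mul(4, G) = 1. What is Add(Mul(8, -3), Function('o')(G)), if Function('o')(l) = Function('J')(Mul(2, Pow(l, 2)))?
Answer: -23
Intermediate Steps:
G = Rational(1, 4) (G = Mul(Rational(1, 4), 1) = Rational(1, 4) ≈ 0.25000)
Function('J')(p) = 1 (Function('J')(p) = Mul(p, Pow(p, -1)) = 1)
Function('o')(l) = 1
Add(Mul(8, -3), Function('o')(G)) = Add(Mul(8, -3), 1) = Add(-24, 1) = -23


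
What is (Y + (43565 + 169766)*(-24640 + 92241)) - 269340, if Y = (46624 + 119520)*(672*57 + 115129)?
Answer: 39913091943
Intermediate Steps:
Y = 25491972352 (Y = 166144*(38304 + 115129) = 166144*153433 = 25491972352)
(Y + (43565 + 169766)*(-24640 + 92241)) - 269340 = (25491972352 + (43565 + 169766)*(-24640 + 92241)) - 269340 = (25491972352 + 213331*67601) - 269340 = (25491972352 + 14421388931) - 269340 = 39913361283 - 269340 = 39913091943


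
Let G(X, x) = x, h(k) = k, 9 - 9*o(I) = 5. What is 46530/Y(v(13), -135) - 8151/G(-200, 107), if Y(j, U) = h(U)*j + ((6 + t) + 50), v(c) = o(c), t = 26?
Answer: 218154/107 ≈ 2038.8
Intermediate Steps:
o(I) = 4/9 (o(I) = 1 - ⅑*5 = 1 - 5/9 = 4/9)
v(c) = 4/9
Y(j, U) = 82 + U*j (Y(j, U) = U*j + ((6 + 26) + 50) = U*j + (32 + 50) = U*j + 82 = 82 + U*j)
46530/Y(v(13), -135) - 8151/G(-200, 107) = 46530/(82 - 135*4/9) - 8151/107 = 46530/(82 - 60) - 8151*1/107 = 46530/22 - 8151/107 = 46530*(1/22) - 8151/107 = 2115 - 8151/107 = 218154/107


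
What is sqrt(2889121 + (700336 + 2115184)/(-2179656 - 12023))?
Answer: 3*sqrt(1541973539505657209)/2191679 ≈ 1699.7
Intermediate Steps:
sqrt(2889121 + (700336 + 2115184)/(-2179656 - 12023)) = sqrt(2889121 + 2815520/(-2191679)) = sqrt(2889121 + 2815520*(-1/2191679)) = sqrt(2889121 - 2815520/2191679) = sqrt(6332023008639/2191679) = 3*sqrt(1541973539505657209)/2191679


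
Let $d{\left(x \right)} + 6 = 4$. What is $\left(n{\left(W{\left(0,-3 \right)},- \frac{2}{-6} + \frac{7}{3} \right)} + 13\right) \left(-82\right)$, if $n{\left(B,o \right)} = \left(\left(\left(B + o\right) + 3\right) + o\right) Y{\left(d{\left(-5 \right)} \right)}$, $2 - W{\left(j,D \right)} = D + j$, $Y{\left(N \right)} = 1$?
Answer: $- \frac{6478}{3} \approx -2159.3$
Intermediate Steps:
$d{\left(x \right)} = -2$ ($d{\left(x \right)} = -6 + 4 = -2$)
$W{\left(j,D \right)} = 2 - D - j$ ($W{\left(j,D \right)} = 2 - \left(D + j\right) = 2 - D - j$)
$n{\left(B,o \right)} = 3 + B + 2 o$ ($n{\left(B,o \right)} = \left(\left(\left(B + o\right) + 3\right) + o\right) 1 = \left(\left(3 + B + o\right) + o\right) 1 = \left(3 + B + 2 o\right) 1 = 3 + B + 2 o$)
$\left(n{\left(W{\left(0,-3 \right)},- \frac{2}{-6} + \frac{7}{3} \right)} + 13\right) \left(-82\right) = \left(\left(3 - -5 + 2 \left(- \frac{2}{-6} + \frac{7}{3}\right)\right) + 13\right) \left(-82\right) = \left(\left(3 + \left(2 + 3 + 0\right) + 2 \left(\left(-2\right) \left(- \frac{1}{6}\right) + 7 \cdot \frac{1}{3}\right)\right) + 13\right) \left(-82\right) = \left(\left(3 + 5 + 2 \left(\frac{1}{3} + \frac{7}{3}\right)\right) + 13\right) \left(-82\right) = \left(\left(3 + 5 + 2 \cdot \frac{8}{3}\right) + 13\right) \left(-82\right) = \left(\left(3 + 5 + \frac{16}{3}\right) + 13\right) \left(-82\right) = \left(\frac{40}{3} + 13\right) \left(-82\right) = \frac{79}{3} \left(-82\right) = - \frac{6478}{3}$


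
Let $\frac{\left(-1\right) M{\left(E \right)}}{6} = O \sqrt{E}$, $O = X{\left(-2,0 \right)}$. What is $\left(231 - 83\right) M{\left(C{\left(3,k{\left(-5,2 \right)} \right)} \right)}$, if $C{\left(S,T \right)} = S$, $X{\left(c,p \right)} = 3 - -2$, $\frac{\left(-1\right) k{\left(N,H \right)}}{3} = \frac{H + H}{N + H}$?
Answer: $- 4440 \sqrt{3} \approx -7690.3$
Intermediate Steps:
$k{\left(N,H \right)} = - \frac{6 H}{H + N}$ ($k{\left(N,H \right)} = - 3 \frac{H + H}{N + H} = - 3 \frac{2 H}{H + N} = - \frac{6 H}{H + N}$)
$X{\left(c,p \right)} = 5$ ($X{\left(c,p \right)} = 3 + 2 = 5$)
$O = 5$
$M{\left(E \right)} = - 30 \sqrt{E}$ ($M{\left(E \right)} = - 6 \cdot 5 \sqrt{E} = - 30 \sqrt{E}$)
$\left(231 - 83\right) M{\left(C{\left(3,k{\left(-5,2 \right)} \right)} \right)} = \left(231 - 83\right) \left(- 30 \sqrt{3}\right) = 148 \left(- 30 \sqrt{3}\right) = - 4440 \sqrt{3}$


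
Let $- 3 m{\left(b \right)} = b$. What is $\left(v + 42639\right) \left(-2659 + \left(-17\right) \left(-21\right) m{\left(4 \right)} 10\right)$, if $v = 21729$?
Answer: $-477546192$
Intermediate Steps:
$m{\left(b \right)} = - \frac{b}{3}$
$\left(v + 42639\right) \left(-2659 + \left(-17\right) \left(-21\right) m{\left(4 \right)} 10\right) = \left(21729 + 42639\right) \left(-2659 + \left(-17\right) \left(-21\right) \left(- \frac{1}{3}\right) 4 \cdot 10\right) = 64368 \left(-2659 + 357 \left(\left(- \frac{4}{3}\right) 10\right)\right) = 64368 \left(-2659 + 357 \left(- \frac{40}{3}\right)\right) = 64368 \left(-2659 - 4760\right) = 64368 \left(-7419\right) = -477546192$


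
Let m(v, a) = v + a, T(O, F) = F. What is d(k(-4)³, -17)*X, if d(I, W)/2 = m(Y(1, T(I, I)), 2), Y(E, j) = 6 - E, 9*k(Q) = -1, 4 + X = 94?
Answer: 1260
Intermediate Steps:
X = 90 (X = -4 + 94 = 90)
k(Q) = -⅑ (k(Q) = (⅑)*(-1) = -⅑)
m(v, a) = a + v
d(I, W) = 14 (d(I, W) = 2*(2 + (6 - 1*1)) = 2*(2 + (6 - 1)) = 2*(2 + 5) = 2*7 = 14)
d(k(-4)³, -17)*X = 14*90 = 1260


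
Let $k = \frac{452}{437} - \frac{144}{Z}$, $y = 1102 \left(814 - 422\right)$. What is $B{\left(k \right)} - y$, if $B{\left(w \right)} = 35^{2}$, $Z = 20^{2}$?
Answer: $-430759$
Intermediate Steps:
$Z = 400$
$y = 431984$ ($y = 1102 \cdot 392 = 431984$)
$k = \frac{7367}{10925}$ ($k = \frac{452}{437} - \frac{144}{400} = 452 \cdot \frac{1}{437} - \frac{9}{25} = \frac{452}{437} - \frac{9}{25} = \frac{7367}{10925} \approx 0.67432$)
$B{\left(w \right)} = 1225$
$B{\left(k \right)} - y = 1225 - 431984 = -430759$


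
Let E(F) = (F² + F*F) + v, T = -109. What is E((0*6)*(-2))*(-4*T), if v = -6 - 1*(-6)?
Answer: 0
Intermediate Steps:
v = 0 (v = -6 + 6 = 0)
E(F) = 2*F² (E(F) = (F² + F*F) + 0 = (F² + F²) + 0 = 2*F² + 0 = 2*F²)
E((0*6)*(-2))*(-4*T) = (2*((0*6)*(-2))²)*(-4*(-109)) = (2*(0*(-2))²)*436 = (2*0²)*436 = (2*0)*436 = 0*436 = 0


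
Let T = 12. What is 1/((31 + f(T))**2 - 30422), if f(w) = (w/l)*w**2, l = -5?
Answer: 25/1713779 ≈ 1.4588e-5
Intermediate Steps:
f(w) = -w**3/5 (f(w) = (w/(-5))*w**2 = (w*(-1/5))*w**2 = (-w/5)*w**2 = -w**3/5)
1/((31 + f(T))**2 - 30422) = 1/((31 - 1/5*12**3)**2 - 30422) = 1/((31 - 1/5*1728)**2 - 30422) = 1/((31 - 1728/5)**2 - 30422) = 1/((-1573/5)**2 - 30422) = 1/(2474329/25 - 30422) = 1/(1713779/25) = 25/1713779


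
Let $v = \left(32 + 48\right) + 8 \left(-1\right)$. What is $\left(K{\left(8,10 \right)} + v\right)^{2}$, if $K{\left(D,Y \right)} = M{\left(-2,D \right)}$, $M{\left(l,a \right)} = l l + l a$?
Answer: $3600$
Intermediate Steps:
$M{\left(l,a \right)} = l^{2} + a l$
$K{\left(D,Y \right)} = 4 - 2 D$ ($K{\left(D,Y \right)} = - 2 \left(D - 2\right) = - 2 \left(-2 + D\right) = 4 - 2 D$)
$v = 72$ ($v = 80 - 8 = 72$)
$\left(K{\left(8,10 \right)} + v\right)^{2} = \left(\left(4 - 16\right) + 72\right)^{2} = \left(-12 + 72\right)^{2} = 60^{2} = 3600$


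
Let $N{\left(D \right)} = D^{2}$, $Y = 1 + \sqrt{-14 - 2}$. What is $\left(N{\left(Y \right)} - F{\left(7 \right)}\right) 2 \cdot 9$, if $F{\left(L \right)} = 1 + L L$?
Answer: $-1170 + 144 i \approx -1170.0 + 144.0 i$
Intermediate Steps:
$F{\left(L \right)} = 1 + L^{2}$
$Y = 1 + 4 i$ ($Y = 1 + \sqrt{-16} = 1 + 4 i \approx 1.0 + 4.0 i$)
$\left(N{\left(Y \right)} - F{\left(7 \right)}\right) 2 \cdot 9 = \left(\left(1 + 4 i\right)^{2} - \left(1 + 7^{2}\right)\right) 2 \cdot 9 = \left(\left(1 + 4 i\right)^{2} - \left(1 + 49\right)\right) 18 = \left(\left(1 + 4 i\right)^{2} - 50\right) 18 = \left(-50 + \left(1 + 4 i\right)^{2}\right) 18 = -900 + 18 \left(1 + 4 i\right)^{2}$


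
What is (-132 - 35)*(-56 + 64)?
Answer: -1336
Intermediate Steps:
(-132 - 35)*(-56 + 64) = -167*8 = -1336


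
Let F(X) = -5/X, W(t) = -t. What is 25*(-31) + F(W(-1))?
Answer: -780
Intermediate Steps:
25*(-31) + F(W(-1)) = 25*(-31) - 5/((-1*(-1))) = -775 - 5/1 = -775 - 5*1 = -775 - 5 = -780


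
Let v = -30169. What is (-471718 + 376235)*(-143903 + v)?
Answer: 16620916776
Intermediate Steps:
(-471718 + 376235)*(-143903 + v) = (-471718 + 376235)*(-143903 - 30169) = -95483*(-174072) = 16620916776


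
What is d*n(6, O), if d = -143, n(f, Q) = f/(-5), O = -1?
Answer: 858/5 ≈ 171.60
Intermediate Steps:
n(f, Q) = -f/5 (n(f, Q) = f*(-⅕) = -f/5)
d*n(6, O) = -(-143)*6/5 = -143*(-6/5) = 858/5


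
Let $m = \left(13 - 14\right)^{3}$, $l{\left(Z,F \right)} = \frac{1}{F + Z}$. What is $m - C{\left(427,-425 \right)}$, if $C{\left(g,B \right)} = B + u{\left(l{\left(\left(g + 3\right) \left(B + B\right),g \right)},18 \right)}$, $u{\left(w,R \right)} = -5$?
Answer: $429$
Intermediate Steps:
$m = -1$ ($m = \left(-1\right)^{3} = -1$)
$C{\left(g,B \right)} = -5 + B$ ($C{\left(g,B \right)} = B - 5 = -5 + B$)
$m - C{\left(427,-425 \right)} = -1 - \left(-5 - 425\right) = -1 - -430 = -1 + 430 = 429$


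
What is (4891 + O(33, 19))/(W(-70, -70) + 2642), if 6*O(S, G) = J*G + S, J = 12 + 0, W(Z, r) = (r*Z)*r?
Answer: -9869/680716 ≈ -0.014498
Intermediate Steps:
W(Z, r) = Z*r² (W(Z, r) = (Z*r)*r = Z*r²)
J = 12
O(S, G) = 2*G + S/6 (O(S, G) = (12*G + S)/6 = (S + 12*G)/6 = 2*G + S/6)
(4891 + O(33, 19))/(W(-70, -70) + 2642) = (4891 + (2*19 + (⅙)*33))/(-70*(-70)² + 2642) = (4891 + (38 + 11/2))/(-70*4900 + 2642) = (4891 + 87/2)/(-343000 + 2642) = (9869/2)/(-340358) = (9869/2)*(-1/340358) = -9869/680716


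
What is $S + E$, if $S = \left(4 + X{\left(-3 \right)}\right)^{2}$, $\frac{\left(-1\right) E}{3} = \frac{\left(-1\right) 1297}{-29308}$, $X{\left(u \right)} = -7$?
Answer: $\frac{259881}{29308} \approx 8.8672$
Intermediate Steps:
$E = - \frac{3891}{29308}$ ($E = - 3 \frac{\left(-1\right) 1297}{-29308} = - 3 \left(\left(-1297\right) \left(- \frac{1}{29308}\right)\right) = \left(-3\right) \frac{1297}{29308} = - \frac{3891}{29308} \approx -0.13276$)
$S = 9$ ($S = \left(4 - 7\right)^{2} = \left(-3\right)^{2} = 9$)
$S + E = 9 - \frac{3891}{29308} = \frac{259881}{29308}$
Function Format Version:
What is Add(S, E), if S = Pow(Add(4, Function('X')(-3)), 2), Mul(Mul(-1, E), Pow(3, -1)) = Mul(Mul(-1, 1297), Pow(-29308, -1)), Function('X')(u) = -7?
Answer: Rational(259881, 29308) ≈ 8.8672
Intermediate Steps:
E = Rational(-3891, 29308) (E = Mul(-3, Mul(Mul(-1, 1297), Pow(-29308, -1))) = Mul(-3, Mul(-1297, Rational(-1, 29308))) = Mul(-3, Rational(1297, 29308)) = Rational(-3891, 29308) ≈ -0.13276)
S = 9 (S = Pow(Add(4, -7), 2) = Pow(-3, 2) = 9)
Add(S, E) = Add(9, Rational(-3891, 29308)) = Rational(259881, 29308)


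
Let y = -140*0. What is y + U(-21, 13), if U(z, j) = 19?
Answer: 19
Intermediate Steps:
y = 0
y + U(-21, 13) = 0 + 19 = 19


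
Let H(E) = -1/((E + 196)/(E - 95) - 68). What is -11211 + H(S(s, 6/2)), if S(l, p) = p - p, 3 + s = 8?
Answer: -74620321/6656 ≈ -11211.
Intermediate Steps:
s = 5 (s = -3 + 8 = 5)
S(l, p) = 0
H(E) = -1/(-68 + (196 + E)/(-95 + E)) (H(E) = -1/((196 + E)/(-95 + E) - 68) = -1/(-68 + (196 + E)/(-95 + E)))
-11211 + H(S(s, 6/2)) = -11211 + (-95 + 0)/(-6656 + 67*0) = -11211 - 95/(-6656 + 0) = -11211 - 95/(-6656) = -11211 - 1/6656*(-95) = -11211 + 95/6656 = -74620321/6656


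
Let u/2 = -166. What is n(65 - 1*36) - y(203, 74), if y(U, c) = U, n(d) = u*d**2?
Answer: -279415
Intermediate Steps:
u = -332 (u = 2*(-166) = -332)
n(d) = -332*d**2
n(65 - 1*36) - y(203, 74) = -332*(65 - 1*36)**2 - 1*203 = -332*(65 - 36)**2 - 203 = -332*29**2 - 203 = -332*841 - 203 = -279212 - 203 = -279415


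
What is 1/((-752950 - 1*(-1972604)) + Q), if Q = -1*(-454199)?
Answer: 1/1673853 ≈ 5.9742e-7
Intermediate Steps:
Q = 454199
1/((-752950 - 1*(-1972604)) + Q) = 1/((-752950 - 1*(-1972604)) + 454199) = 1/((-752950 + 1972604) + 454199) = 1/(1219654 + 454199) = 1/1673853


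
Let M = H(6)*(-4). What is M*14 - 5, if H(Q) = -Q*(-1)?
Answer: -341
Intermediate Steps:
H(Q) = Q
M = -24 (M = 6*(-4) = -24)
M*14 - 5 = -24*14 - 5 = -336 - 5 = -341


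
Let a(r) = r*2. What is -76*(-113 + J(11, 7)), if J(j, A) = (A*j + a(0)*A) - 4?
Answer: 3040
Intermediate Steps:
a(r) = 2*r
J(j, A) = -4 + A*j (J(j, A) = (A*j + (2*0)*A) - 4 = (A*j + 0*A) - 4 = (A*j + 0) - 4 = A*j - 4 = -4 + A*j)
-76*(-113 + J(11, 7)) = -76*(-113 + (-4 + 7*11)) = -76*(-113 + (-4 + 77)) = -76*(-113 + 73) = -76*(-40) = 3040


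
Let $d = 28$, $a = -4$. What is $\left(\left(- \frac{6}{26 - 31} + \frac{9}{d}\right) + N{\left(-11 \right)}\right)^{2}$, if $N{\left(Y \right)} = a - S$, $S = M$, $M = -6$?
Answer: $\frac{243049}{19600} \approx 12.4$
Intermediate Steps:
$S = -6$
$N{\left(Y \right)} = 2$ ($N{\left(Y \right)} = -4 - -6 = -4 + 6 = 2$)
$\left(\left(- \frac{6}{26 - 31} + \frac{9}{d}\right) + N{\left(-11 \right)}\right)^{2} = \left(\left(- \frac{6}{26 - 31} + \frac{9}{28}\right) + 2\right)^{2} = \left(\left(- \frac{6}{-5} + 9 \cdot \frac{1}{28}\right) + 2\right)^{2} = \left(\left(\left(-6\right) \left(- \frac{1}{5}\right) + \frac{9}{28}\right) + 2\right)^{2} = \left(\left(\frac{6}{5} + \frac{9}{28}\right) + 2\right)^{2} = \left(\frac{213}{140} + 2\right)^{2} = \left(\frac{493}{140}\right)^{2} = \frac{243049}{19600}$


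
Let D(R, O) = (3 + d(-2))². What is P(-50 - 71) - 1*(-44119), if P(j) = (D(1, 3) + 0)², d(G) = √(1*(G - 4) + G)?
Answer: 43832 + 24*I*√2 ≈ 43832.0 + 33.941*I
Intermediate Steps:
d(G) = √(-4 + 2*G) (d(G) = √(1*(-4 + G) + G) = √((-4 + G) + G) = √(-4 + 2*G))
D(R, O) = (3 + 2*I*√2)² (D(R, O) = (3 + √(-4 + 2*(-2)))² = (3 + √(-4 - 4))² = (3 + √(-8))² = (3 + 2*I*√2)²)
P(j) = (1 + 12*I*√2)² (P(j) = ((1 + 12*I*√2) + 0)² = (1 + 12*I*√2)²)
P(-50 - 71) - 1*(-44119) = (-287 + 24*I*√2) - 1*(-44119) = (-287 + 24*I*√2) + 44119 = 43832 + 24*I*√2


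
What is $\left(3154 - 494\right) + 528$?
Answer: $3188$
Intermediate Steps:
$\left(3154 - 494\right) + 528 = 2660 + 528 = 3188$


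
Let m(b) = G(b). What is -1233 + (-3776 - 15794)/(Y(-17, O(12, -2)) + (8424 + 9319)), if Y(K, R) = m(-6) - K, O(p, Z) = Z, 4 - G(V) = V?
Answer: -2192998/1777 ≈ -1234.1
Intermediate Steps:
G(V) = 4 - V
m(b) = 4 - b
Y(K, R) = 10 - K (Y(K, R) = (4 - 1*(-6)) - K = (4 + 6) - K = 10 - K)
-1233 + (-3776 - 15794)/(Y(-17, O(12, -2)) + (8424 + 9319)) = -1233 + (-3776 - 15794)/((10 - 1*(-17)) + (8424 + 9319)) = -1233 - 19570/((10 + 17) + 17743) = -1233 - 19570/(27 + 17743) = -1233 - 19570/17770 = -1233 - 19570*1/17770 = -1233 - 1957/1777 = -2192998/1777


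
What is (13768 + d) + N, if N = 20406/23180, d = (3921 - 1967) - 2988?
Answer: 7768277/610 ≈ 12735.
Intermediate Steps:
d = -1034 (d = 1954 - 2988 = -1034)
N = 537/610 (N = 20406*(1/23180) = 537/610 ≈ 0.88033)
(13768 + d) + N = (13768 - 1034) + 537/610 = 12734 + 537/610 = 7768277/610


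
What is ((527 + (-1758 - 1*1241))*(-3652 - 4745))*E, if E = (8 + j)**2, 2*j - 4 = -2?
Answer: 1681348104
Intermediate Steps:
j = 1 (j = 2 + (1/2)*(-2) = 2 - 1 = 1)
E = 81 (E = (8 + 1)**2 = 9**2 = 81)
((527 + (-1758 - 1*1241))*(-3652 - 4745))*E = ((527 + (-1758 - 1*1241))*(-3652 - 4745))*81 = ((527 + (-1758 - 1241))*(-8397))*81 = ((527 - 2999)*(-8397))*81 = -2472*(-8397)*81 = 20757384*81 = 1681348104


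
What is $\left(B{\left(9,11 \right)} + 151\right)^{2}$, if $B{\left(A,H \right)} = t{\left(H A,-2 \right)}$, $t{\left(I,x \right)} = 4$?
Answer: $24025$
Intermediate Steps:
$B{\left(A,H \right)} = 4$
$\left(B{\left(9,11 \right)} + 151\right)^{2} = \left(4 + 151\right)^{2} = 155^{2} = 24025$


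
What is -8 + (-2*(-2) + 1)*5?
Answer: 17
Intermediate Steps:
-8 + (-2*(-2) + 1)*5 = -8 + (4 + 1)*5 = -8 + 5*5 = -8 + 25 = 17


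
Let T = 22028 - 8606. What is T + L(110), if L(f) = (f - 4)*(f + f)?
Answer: 36742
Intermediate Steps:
T = 13422
L(f) = 2*f*(-4 + f) (L(f) = (-4 + f)*(2*f) = 2*f*(-4 + f))
T + L(110) = 13422 + 2*110*(-4 + 110) = 13422 + 2*110*106 = 13422 + 23320 = 36742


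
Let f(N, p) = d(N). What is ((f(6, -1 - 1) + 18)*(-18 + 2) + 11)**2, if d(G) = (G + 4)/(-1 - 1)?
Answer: 38809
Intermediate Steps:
d(G) = -2 - G/2 (d(G) = (4 + G)/(-2) = (4 + G)*(-1/2) = -2 - G/2)
f(N, p) = -2 - N/2
((f(6, -1 - 1) + 18)*(-18 + 2) + 11)**2 = (((-2 - 1/2*6) + 18)*(-18 + 2) + 11)**2 = (((-2 - 3) + 18)*(-16) + 11)**2 = ((-5 + 18)*(-16) + 11)**2 = (13*(-16) + 11)**2 = (-208 + 11)**2 = (-197)**2 = 38809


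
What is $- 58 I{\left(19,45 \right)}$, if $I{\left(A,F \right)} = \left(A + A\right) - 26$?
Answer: $-696$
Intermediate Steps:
$I{\left(A,F \right)} = -26 + 2 A$ ($I{\left(A,F \right)} = 2 A - 26 = -26 + 2 A$)
$- 58 I{\left(19,45 \right)} = - 58 \left(-26 + 2 \cdot 19\right) = - 58 \left(-26 + 38\right) = \left(-58\right) 12 = -696$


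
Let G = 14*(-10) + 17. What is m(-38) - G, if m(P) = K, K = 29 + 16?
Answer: 168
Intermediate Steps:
K = 45
m(P) = 45
G = -123 (G = -140 + 17 = -123)
m(-38) - G = 45 - 1*(-123) = 45 + 123 = 168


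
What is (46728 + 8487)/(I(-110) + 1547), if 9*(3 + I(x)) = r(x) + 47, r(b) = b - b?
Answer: 496935/13943 ≈ 35.640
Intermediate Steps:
r(b) = 0
I(x) = 20/9 (I(x) = -3 + (0 + 47)/9 = -3 + (1/9)*47 = -3 + 47/9 = 20/9)
(46728 + 8487)/(I(-110) + 1547) = (46728 + 8487)/(20/9 + 1547) = 55215/(13943/9) = 55215*(9/13943) = 496935/13943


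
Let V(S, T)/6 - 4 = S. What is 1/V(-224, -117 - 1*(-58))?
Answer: -1/1320 ≈ -0.00075758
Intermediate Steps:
V(S, T) = 24 + 6*S
1/V(-224, -117 - 1*(-58)) = 1/(24 + 6*(-224)) = 1/(24 - 1344) = 1/(-1320) = -1/1320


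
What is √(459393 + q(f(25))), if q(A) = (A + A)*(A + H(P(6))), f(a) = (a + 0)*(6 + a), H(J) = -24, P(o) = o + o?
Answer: √1623443 ≈ 1274.1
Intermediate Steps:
P(o) = 2*o
f(a) = a*(6 + a)
q(A) = 2*A*(-24 + A) (q(A) = (A + A)*(A - 24) = (2*A)*(-24 + A) = 2*A*(-24 + A))
√(459393 + q(f(25))) = √(459393 + 2*(25*(6 + 25))*(-24 + 25*(6 + 25))) = √(459393 + 2*(25*31)*(-24 + 25*31)) = √(459393 + 2*775*(-24 + 775)) = √(459393 + 2*775*751) = √(459393 + 1164050) = √1623443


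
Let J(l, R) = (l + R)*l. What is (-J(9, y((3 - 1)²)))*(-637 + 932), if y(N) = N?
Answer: -34515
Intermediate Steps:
J(l, R) = l*(R + l) (J(l, R) = (R + l)*l = l*(R + l))
(-J(9, y((3 - 1)²)))*(-637 + 932) = (-9*((3 - 1)² + 9))*(-637 + 932) = -9*(2² + 9)*295 = -9*(4 + 9)*295 = -9*13*295 = -1*117*295 = -117*295 = -34515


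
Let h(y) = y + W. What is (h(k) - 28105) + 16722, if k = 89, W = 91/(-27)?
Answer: -305029/27 ≈ -11297.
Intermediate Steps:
W = -91/27 (W = 91*(-1/27) = -91/27 ≈ -3.3704)
h(y) = -91/27 + y (h(y) = y - 91/27 = -91/27 + y)
(h(k) - 28105) + 16722 = ((-91/27 + 89) - 28105) + 16722 = (2312/27 - 28105) + 16722 = -756523/27 + 16722 = -305029/27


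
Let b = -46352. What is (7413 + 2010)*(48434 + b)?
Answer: 19618686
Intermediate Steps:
(7413 + 2010)*(48434 + b) = (7413 + 2010)*(48434 - 46352) = 9423*2082 = 19618686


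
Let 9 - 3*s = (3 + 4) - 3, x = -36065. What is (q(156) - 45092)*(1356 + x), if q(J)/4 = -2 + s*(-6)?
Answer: 1566764260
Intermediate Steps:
s = 5/3 (s = 3 - ((3 + 4) - 3)/3 = 3 - (7 - 3)/3 = 3 - ⅓*4 = 3 - 4/3 = 5/3 ≈ 1.6667)
q(J) = -48 (q(J) = 4*(-2 + (5/3)*(-6)) = 4*(-2 - 10) = 4*(-12) = -48)
(q(156) - 45092)*(1356 + x) = (-48 - 45092)*(1356 - 36065) = -45140*(-34709) = 1566764260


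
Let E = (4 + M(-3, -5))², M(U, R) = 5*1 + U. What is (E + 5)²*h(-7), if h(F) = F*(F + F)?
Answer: 164738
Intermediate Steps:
M(U, R) = 5 + U
E = 36 (E = (4 + (5 - 3))² = (4 + 2)² = 6² = 36)
h(F) = 2*F² (h(F) = F*(2*F) = 2*F²)
(E + 5)²*h(-7) = (36 + 5)²*(2*(-7)²) = 41²*(2*49) = 1681*98 = 164738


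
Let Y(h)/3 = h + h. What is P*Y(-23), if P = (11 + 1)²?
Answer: -19872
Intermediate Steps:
Y(h) = 6*h (Y(h) = 3*(h + h) = 3*(2*h) = 6*h)
P = 144 (P = 12² = 144)
P*Y(-23) = 144*(6*(-23)) = 144*(-138) = -19872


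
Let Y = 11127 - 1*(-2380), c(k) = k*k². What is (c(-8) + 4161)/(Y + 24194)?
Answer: 3649/37701 ≈ 0.096788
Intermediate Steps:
c(k) = k³
Y = 13507 (Y = 11127 + 2380 = 13507)
(c(-8) + 4161)/(Y + 24194) = ((-8)³ + 4161)/(13507 + 24194) = (-512 + 4161)/37701 = 3649*(1/37701) = 3649/37701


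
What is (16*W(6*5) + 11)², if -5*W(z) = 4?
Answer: 81/25 ≈ 3.2400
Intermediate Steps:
W(z) = -⅘ (W(z) = -⅕*4 = -⅘)
(16*W(6*5) + 11)² = (16*(-⅘) + 11)² = (-64/5 + 11)² = (-9/5)² = 81/25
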